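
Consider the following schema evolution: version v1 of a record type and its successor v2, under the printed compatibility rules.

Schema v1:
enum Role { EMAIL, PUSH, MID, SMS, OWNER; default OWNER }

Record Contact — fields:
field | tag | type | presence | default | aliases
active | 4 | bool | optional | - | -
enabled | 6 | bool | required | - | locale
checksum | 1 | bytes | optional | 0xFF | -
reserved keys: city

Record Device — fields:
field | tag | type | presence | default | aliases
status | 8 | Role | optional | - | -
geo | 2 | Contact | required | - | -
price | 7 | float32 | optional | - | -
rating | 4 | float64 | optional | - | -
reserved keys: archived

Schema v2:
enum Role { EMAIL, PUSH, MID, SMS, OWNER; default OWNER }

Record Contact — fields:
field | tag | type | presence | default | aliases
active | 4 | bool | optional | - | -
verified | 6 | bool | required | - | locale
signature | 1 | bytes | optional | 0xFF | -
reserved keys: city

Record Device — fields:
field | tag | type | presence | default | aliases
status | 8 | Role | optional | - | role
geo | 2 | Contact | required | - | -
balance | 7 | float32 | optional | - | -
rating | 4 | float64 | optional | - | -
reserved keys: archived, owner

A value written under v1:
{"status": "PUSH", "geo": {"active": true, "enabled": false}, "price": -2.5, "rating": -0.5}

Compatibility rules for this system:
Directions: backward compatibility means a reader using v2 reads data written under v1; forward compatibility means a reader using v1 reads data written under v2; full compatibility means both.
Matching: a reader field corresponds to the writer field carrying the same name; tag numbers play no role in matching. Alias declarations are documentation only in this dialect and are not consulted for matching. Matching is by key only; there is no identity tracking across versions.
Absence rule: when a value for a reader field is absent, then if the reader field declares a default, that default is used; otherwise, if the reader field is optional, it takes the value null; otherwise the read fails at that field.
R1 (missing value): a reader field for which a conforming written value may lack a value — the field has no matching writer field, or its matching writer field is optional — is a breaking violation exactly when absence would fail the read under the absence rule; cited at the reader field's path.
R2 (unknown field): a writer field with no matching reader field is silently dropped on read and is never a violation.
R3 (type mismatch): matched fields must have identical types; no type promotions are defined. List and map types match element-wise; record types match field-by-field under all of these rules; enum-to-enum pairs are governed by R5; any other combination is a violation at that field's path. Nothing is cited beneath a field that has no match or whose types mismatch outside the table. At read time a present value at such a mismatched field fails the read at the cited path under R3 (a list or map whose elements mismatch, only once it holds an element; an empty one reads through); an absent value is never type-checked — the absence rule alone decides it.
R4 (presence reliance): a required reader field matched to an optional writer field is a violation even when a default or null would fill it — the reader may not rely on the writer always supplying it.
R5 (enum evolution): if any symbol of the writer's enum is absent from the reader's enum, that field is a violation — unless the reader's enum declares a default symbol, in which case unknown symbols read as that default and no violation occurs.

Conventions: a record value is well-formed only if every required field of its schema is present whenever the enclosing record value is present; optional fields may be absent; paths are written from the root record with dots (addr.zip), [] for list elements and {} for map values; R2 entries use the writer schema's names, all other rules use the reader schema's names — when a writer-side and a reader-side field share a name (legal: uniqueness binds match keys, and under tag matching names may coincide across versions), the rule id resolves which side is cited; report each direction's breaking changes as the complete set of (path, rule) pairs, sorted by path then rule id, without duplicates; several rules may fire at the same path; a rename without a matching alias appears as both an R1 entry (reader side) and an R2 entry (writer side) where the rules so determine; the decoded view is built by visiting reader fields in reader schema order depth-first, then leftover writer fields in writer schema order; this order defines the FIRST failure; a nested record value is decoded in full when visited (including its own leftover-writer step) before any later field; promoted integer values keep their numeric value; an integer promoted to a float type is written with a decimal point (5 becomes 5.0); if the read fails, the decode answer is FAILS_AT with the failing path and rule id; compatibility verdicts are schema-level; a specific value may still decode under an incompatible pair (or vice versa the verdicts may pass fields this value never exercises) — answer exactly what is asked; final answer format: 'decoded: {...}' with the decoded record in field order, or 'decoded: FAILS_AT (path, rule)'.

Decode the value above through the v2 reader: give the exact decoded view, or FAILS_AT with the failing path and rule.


in Device below, arrows point writer -> reader
decoding the Device value with the v2 reader:
  status := "PUSH"
  geo.active := true
  read fails at geo.verified under R1 (no fill)
  => FAILS_AT (geo.verified, R1)
checking off the Device differences that do not matter here:
  renamed field price to balance in record Device -> triggers nothing under the printed rules; the Device answer is the same either way
  renamed field checksum to signature in record Contact -> triggers nothing under the printed rules; the Device answer is the same either way

decoded: FAILS_AT (geo.verified, R1)


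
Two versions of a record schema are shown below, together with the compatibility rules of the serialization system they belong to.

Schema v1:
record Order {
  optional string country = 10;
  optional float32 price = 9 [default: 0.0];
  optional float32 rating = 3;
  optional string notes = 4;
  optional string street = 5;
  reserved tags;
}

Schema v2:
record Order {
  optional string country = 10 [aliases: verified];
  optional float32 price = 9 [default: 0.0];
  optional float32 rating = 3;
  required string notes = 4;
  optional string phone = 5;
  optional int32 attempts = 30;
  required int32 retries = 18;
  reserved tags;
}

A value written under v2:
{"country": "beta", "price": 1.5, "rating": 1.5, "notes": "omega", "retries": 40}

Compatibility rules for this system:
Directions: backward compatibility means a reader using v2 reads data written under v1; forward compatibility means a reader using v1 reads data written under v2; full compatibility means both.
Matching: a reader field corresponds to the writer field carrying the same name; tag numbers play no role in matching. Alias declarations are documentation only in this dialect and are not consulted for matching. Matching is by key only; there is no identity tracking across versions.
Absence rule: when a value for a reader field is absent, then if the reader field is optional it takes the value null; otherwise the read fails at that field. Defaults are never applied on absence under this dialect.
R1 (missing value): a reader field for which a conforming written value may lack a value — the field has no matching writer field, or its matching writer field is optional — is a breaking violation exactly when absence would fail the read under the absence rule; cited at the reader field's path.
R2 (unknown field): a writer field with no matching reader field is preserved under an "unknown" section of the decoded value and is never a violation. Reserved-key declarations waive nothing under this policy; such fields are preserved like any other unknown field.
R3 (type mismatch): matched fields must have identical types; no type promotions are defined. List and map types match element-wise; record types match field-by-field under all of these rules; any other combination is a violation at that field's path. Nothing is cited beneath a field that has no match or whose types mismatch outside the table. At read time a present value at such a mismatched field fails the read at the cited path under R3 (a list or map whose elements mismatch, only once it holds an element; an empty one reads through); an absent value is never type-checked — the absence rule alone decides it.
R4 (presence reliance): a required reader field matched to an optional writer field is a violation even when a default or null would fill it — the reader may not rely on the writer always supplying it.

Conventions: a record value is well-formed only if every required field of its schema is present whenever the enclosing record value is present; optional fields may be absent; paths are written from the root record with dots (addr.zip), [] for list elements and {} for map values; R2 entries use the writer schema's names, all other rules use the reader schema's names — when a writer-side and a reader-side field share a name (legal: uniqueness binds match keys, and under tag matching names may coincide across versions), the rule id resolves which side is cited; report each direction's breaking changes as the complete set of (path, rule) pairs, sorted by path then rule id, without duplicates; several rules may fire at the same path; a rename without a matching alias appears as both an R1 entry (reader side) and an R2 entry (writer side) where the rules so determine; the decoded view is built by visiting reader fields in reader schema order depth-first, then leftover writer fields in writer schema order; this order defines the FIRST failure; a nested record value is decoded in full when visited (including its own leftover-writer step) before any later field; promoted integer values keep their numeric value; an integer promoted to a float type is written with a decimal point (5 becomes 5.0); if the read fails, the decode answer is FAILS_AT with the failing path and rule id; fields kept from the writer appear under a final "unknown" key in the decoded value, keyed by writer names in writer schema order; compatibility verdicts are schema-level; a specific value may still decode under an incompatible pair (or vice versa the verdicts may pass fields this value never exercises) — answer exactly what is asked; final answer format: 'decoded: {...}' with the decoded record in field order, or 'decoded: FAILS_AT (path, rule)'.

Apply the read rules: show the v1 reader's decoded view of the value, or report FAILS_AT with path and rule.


in Order below, arrows point writer -> reader
decode walk for Order under reader schema v1:
  country := "beta"
  price := 1.5
  rating := 1.5
  notes := "omega"
  street := null (not supplied -> null)
  writer retries: kept under "unknown"
  => decoded: {"country": "beta", "price": 1.5, "rating": 1.5, "notes": "omega", "street": null, "unknown": {"retries": 40}}
the other Order changes do not affect what is asked:
  field notes in record Order: optional changed to required -> a verdict-level change on Order — the shown value reads the same
  renamed field street to phone in record Order -> inert under this dialect — no rule fires on Order and the result does not move
  added field attempts to record Order: optional int32, tag 30 (in v2 it sits last) -> inert under this dialect — no rule fires on Order and the result does not move

decoded: {"country": "beta", "price": 1.5, "rating": 1.5, "notes": "omega", "street": null, "unknown": {"retries": 40}}


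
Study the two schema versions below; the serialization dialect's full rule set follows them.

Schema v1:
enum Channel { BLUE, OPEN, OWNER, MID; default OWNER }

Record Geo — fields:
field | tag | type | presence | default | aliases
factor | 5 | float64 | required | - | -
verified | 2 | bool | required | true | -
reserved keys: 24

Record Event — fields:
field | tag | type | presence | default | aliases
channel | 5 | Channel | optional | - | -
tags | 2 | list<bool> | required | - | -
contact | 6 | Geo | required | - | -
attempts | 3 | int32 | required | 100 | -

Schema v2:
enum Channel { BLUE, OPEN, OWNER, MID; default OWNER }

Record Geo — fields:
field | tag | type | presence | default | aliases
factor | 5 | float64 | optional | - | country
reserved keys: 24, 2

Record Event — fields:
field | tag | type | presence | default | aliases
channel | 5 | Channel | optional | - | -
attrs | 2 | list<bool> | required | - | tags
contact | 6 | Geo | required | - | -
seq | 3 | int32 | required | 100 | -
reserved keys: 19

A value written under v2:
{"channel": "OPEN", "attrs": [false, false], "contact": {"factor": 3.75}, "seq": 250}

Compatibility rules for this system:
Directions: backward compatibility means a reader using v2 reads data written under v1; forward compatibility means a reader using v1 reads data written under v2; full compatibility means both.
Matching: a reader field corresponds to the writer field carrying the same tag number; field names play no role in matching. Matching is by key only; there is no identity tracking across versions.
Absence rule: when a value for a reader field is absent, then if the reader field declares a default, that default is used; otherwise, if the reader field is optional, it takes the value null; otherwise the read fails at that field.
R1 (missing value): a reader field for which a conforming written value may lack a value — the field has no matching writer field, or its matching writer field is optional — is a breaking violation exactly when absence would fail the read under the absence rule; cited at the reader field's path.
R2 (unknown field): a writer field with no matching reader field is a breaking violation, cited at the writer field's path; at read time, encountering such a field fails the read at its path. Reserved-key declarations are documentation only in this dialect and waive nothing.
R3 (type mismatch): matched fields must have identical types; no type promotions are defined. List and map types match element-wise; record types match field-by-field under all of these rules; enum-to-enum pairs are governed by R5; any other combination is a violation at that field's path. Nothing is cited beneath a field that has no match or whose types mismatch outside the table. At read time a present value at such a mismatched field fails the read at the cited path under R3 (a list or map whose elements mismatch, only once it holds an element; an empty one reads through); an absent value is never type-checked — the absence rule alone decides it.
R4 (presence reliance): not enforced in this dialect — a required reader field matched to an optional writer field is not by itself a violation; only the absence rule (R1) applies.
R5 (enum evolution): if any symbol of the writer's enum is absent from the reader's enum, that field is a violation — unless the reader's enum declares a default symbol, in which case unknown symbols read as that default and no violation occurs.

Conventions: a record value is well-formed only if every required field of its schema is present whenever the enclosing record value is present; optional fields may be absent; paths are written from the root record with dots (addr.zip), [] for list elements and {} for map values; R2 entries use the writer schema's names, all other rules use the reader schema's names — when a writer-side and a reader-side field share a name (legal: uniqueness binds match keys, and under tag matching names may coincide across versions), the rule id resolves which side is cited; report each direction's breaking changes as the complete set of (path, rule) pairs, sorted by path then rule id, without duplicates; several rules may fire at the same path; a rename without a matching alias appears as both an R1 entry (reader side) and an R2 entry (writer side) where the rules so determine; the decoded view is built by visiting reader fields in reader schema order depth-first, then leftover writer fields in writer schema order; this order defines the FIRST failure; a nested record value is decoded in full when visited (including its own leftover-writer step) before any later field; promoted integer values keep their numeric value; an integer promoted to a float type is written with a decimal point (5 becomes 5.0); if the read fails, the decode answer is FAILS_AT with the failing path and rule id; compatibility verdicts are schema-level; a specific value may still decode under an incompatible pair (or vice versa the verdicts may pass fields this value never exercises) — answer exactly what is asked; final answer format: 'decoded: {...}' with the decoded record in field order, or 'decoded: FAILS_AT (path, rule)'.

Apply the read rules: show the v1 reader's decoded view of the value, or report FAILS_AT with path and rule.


in Event below, arrows point writer -> reader
decode (reader v1):
  channel := "OPEN"
  tags := [false, false] (from writer attrs)
  contact.factor := 3.75
  contact.verified := true (absent -> default)
  attempts := 250 (from writer seq)
  => decoded: {"channel": "OPEN", "tags": [false, false], "contact": {"factor": 3.75, "verified": true}, "attempts": 250}
ruling out the remaining Event differences:
  renamed field tags to attrs in record Event (alias tags declared on the renamed field) -> triggers nothing under the printed rules; the Event answer is the same either way
  field factor in record Geo: required changed to optional -> schema-level compatibility only; this Event value's decode is unchanged
  renamed field attempts to seq in record Event -> triggers nothing under the printed rules; the Event answer is the same either way
  removed field verified from record Geo (its key 2 joins the reserved list) -> schema-level compatibility only; this Event value's decode is unchanged

decoded: {"channel": "OPEN", "tags": [false, false], "contact": {"factor": 3.75, "verified": true}, "attempts": 250}


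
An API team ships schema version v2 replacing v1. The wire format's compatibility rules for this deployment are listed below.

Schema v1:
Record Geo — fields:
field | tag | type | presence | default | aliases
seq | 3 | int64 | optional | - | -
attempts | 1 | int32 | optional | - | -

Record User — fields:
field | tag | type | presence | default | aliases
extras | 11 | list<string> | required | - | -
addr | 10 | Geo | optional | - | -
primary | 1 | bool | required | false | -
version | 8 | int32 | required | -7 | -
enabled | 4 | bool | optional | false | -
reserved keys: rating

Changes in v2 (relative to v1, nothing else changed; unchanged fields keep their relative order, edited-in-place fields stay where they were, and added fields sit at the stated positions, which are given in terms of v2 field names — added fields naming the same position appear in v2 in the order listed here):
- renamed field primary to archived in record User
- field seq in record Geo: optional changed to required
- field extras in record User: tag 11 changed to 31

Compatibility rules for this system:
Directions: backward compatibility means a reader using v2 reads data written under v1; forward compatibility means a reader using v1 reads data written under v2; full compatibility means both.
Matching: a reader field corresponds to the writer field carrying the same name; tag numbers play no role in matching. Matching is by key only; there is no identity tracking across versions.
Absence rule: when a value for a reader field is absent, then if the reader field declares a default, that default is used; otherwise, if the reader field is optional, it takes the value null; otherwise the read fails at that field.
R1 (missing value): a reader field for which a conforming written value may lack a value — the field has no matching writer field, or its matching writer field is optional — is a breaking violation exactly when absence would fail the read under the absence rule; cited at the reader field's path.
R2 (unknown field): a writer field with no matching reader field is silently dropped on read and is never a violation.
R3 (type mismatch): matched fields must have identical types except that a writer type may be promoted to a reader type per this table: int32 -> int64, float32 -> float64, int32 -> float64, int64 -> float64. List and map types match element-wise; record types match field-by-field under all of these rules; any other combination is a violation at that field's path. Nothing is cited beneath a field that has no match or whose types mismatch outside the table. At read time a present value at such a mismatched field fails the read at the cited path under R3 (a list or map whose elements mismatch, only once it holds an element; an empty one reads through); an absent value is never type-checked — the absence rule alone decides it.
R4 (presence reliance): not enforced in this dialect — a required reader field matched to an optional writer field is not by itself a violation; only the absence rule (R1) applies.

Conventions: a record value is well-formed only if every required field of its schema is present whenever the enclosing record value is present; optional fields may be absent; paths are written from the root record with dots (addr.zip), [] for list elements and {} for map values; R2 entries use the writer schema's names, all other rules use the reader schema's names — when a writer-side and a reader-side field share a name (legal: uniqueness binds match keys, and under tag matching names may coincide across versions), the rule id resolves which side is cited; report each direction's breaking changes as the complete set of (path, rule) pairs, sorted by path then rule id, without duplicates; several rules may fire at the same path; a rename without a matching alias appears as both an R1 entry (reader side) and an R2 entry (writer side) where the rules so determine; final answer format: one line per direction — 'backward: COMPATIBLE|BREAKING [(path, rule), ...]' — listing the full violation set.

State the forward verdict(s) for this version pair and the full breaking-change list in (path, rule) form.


forward: COMPATIBLE []

arrows below run writer -> reader for User
forward for User (reader v1, writer v2):
  extras: paired with writer extras (list<string> -> list<string>; writer required)
  addr: paired with writer addr (Geo -> Geo; writer optional)
  primary: no writer-side match
  version: paired with writer version (int32 -> int32; writer required)
  enabled: paired with writer enabled (bool -> bool; writer optional)
  writer field archived has no reader counterpart
  addr.seq: paired with writer addr.seq (int64 -> int64; writer required)
  addr.attempts: paired with writer addr.attempts (int32 -> int32; writer optional)
  => forward: COMPATIBLE
the rest of the User diff is inert for this question:
  renamed field primary to archived in record User -> triggers nothing under User's printed rules — same verdict
  field seq in record Geo: optional changed to required -> fires only in the backward direction of User, which is not asked here
  field extras in record User: tag 11 changed to 31 -> triggers nothing under User's printed rules — same verdict


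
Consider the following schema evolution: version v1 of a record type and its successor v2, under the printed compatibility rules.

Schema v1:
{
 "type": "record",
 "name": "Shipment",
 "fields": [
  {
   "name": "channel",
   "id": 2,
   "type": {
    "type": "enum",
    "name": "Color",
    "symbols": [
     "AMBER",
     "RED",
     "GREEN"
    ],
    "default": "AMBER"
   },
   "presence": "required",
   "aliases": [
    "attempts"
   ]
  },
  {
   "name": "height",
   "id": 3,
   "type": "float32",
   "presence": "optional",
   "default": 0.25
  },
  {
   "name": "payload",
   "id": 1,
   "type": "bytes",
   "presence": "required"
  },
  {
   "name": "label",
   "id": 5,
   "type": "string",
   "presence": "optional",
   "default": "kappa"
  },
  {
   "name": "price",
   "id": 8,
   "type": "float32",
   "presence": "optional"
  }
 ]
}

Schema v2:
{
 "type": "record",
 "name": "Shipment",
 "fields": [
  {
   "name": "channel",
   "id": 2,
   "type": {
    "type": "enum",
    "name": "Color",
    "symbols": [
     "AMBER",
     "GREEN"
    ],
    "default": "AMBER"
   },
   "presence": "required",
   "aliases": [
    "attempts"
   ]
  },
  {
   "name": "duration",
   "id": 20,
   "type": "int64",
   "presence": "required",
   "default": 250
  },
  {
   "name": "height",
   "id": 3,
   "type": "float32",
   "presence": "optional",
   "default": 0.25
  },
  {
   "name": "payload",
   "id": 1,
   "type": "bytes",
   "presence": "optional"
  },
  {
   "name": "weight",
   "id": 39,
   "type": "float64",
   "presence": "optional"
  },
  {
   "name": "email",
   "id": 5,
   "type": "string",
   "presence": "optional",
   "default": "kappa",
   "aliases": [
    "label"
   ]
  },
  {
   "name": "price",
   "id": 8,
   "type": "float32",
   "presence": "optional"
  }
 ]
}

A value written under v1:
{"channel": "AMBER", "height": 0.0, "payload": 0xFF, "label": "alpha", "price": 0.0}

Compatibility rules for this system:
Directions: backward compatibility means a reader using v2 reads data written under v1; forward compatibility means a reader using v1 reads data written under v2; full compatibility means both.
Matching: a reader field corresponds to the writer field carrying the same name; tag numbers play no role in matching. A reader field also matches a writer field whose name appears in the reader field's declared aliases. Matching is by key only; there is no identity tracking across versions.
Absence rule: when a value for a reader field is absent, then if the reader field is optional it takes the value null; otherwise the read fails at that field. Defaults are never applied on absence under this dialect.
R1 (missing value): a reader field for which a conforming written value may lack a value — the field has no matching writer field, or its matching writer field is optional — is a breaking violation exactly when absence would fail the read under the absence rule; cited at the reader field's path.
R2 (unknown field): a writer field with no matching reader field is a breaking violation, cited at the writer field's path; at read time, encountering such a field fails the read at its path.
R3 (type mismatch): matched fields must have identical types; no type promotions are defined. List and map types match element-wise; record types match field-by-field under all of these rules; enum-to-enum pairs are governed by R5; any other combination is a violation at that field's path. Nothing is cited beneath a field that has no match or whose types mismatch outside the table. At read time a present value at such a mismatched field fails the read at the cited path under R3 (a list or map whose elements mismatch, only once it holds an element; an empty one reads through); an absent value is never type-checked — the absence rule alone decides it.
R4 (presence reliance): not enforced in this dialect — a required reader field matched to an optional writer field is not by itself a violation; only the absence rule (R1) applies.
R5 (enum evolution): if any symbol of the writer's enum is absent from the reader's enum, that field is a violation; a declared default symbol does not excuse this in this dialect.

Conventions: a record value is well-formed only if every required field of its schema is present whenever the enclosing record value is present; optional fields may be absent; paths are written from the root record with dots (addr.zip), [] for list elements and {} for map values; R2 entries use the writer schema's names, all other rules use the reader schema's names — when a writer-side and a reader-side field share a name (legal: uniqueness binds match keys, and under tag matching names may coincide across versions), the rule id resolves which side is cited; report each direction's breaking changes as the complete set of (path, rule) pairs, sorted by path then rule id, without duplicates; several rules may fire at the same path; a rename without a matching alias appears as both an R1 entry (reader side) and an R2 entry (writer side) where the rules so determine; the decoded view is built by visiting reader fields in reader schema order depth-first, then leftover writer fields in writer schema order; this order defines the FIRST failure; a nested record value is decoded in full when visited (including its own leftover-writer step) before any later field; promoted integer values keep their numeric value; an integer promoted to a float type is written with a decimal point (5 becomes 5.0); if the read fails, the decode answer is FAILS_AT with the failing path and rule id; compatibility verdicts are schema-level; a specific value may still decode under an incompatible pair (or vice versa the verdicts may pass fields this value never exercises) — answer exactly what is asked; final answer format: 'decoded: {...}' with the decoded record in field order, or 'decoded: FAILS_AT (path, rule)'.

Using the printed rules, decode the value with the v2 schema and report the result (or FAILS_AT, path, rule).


the writer's type comes first in each Shipment pair
decode (reader v2):
  channel := "AMBER"
  read fails at duration under R1 (no fill)
  => FAILS_AT (duration, R1)
the rest of the Shipment diff is inert for this question:
  renamed field label to email in record Shipment (alias label declared on the renamed field) -> affects the rule determinations only; this particular Shipment value decodes identically
  enum Color (field channel in record Shipment): symbol RED removed -> affects the rule determinations only; this particular Shipment value decodes identically
  field payload in record Shipment: required changed to optional -> affects the rule determinations only; this particular Shipment value decodes identically
  added field weight to record Shipment: optional float64, tag 39 (in v2 it sits immediately before email) -> affects the rule determinations only; this particular Shipment value decodes identically

decoded: FAILS_AT (duration, R1)


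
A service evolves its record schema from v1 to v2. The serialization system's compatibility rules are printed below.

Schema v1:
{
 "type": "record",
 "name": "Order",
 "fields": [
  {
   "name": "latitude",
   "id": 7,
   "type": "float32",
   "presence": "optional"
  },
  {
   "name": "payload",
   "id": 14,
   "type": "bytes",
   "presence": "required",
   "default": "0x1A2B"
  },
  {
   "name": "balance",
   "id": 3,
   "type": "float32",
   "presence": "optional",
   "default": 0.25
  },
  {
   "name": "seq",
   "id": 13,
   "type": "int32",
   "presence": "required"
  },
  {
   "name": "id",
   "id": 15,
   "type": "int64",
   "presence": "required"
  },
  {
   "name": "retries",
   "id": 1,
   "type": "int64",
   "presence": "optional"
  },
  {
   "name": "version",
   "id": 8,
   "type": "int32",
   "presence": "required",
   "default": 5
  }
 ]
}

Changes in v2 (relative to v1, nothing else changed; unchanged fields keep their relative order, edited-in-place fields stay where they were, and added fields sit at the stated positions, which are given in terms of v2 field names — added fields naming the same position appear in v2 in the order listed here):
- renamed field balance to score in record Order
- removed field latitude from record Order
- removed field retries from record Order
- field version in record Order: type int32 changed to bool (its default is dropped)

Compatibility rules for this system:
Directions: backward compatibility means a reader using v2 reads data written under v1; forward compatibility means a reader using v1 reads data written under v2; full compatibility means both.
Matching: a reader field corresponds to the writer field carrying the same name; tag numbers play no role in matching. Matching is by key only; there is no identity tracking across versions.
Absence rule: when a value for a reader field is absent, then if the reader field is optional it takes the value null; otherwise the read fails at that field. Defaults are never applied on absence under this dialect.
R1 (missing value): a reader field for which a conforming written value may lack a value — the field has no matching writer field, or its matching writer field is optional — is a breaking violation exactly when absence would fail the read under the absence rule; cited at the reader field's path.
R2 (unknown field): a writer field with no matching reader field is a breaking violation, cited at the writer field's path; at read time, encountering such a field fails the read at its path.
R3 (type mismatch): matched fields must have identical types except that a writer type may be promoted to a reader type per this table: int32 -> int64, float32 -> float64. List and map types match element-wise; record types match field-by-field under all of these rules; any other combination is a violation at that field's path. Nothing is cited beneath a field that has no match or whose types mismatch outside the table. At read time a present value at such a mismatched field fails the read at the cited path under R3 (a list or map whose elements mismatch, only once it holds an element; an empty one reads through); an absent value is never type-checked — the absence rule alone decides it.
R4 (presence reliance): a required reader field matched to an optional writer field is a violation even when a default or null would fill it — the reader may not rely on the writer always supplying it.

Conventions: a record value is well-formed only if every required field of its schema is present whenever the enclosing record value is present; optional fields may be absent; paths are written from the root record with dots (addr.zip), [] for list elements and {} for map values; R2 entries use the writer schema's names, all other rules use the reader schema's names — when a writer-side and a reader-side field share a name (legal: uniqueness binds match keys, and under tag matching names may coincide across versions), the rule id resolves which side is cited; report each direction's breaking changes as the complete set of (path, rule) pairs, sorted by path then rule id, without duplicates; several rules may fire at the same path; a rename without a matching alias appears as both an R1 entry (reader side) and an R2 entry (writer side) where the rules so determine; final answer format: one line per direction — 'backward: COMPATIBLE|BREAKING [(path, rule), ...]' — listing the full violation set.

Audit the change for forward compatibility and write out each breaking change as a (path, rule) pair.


the writer's type comes first in each Order pair
forward for Order (reader v1, writer v2):
  latitude: no writer-side match
  bytes -> bytes, writer required: payload aligns to payload
  balance: no writer-side match
  int32 -> int32, writer required: seq aligns to seq
  int64 -> int64, writer required: id aligns to id
  retries: no writer-side match
  bool -> int32, writer required: version aligns to version
  score (writer side), unknown to reader
  violation R2 at score
  violation R3 at version
  => 2 violation(s): forward is BREAKING for Order
the other Order changes do not affect what is asked:
  removed field latitude from record Order -> matters only for Order's backward compatibility — outside the asked direction
  removed field retries from record Order -> matters only for Order's backward compatibility — outside the asked direction

forward: BREAKING [(score, R2), (version, R3)]


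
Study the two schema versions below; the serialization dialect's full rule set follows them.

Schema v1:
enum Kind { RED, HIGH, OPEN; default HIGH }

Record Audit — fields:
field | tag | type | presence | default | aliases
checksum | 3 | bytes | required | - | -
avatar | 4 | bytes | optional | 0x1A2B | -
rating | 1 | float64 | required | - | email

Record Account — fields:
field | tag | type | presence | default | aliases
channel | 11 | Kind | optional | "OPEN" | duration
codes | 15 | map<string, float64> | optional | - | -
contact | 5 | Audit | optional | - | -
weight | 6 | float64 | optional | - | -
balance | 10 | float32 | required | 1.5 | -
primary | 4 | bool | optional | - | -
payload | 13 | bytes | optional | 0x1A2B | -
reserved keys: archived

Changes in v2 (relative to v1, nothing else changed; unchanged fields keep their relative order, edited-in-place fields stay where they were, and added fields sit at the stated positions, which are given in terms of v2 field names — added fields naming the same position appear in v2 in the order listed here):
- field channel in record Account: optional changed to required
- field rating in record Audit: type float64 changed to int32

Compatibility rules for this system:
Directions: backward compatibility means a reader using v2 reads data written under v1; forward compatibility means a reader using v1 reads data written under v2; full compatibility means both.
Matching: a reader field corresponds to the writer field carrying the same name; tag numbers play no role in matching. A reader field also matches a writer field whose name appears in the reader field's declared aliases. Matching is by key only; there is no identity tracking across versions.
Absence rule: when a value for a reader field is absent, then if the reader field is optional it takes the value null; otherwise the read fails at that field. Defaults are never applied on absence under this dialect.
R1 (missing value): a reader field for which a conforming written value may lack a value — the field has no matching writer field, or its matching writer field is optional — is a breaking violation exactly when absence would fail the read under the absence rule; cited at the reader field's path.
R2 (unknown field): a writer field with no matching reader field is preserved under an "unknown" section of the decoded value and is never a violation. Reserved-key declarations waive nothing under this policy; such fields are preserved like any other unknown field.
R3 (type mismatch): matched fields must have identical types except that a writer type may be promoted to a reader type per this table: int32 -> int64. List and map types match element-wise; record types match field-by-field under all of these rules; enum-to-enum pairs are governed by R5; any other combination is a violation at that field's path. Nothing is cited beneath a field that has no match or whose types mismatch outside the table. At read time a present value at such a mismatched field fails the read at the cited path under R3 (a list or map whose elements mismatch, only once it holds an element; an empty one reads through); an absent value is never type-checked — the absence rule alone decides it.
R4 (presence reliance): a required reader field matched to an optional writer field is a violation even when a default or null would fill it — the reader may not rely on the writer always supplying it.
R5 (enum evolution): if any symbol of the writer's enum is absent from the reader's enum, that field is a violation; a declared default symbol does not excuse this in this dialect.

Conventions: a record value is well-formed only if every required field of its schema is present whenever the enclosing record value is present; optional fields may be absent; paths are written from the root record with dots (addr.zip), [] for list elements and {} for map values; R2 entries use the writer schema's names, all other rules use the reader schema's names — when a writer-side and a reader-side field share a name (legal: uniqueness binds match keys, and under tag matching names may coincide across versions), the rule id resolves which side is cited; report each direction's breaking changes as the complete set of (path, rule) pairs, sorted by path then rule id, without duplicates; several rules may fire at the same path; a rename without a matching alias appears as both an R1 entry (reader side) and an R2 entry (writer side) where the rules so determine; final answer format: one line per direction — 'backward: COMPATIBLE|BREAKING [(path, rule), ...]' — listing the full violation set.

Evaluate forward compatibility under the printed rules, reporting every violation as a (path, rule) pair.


forward: BREAKING [(contact.rating, R3)]

the writer's type comes first in each Account pair
forward on Account — v1 reading data written by v2:
  Kind -> Kind, writer required: channel aligns to channel
  map<string, float64> -> map<string, float64>, writer optional: codes aligns to codes
  Audit -> Audit, writer optional: contact aligns to contact
  float64 -> float64, writer optional: weight aligns to weight
  float32 -> float32, writer required: balance aligns to balance
  bool -> bool, writer optional: primary aligns to primary
  bytes -> bytes, writer optional: payload aligns to payload
  bytes -> bytes, writer required: contact.checksum aligns to contact.checksum
  bytes -> bytes, writer optional: contact.avatar aligns to contact.avatar
  int32 -> float64, writer required: contact.rating aligns to contact.rating
  breaking: (contact.rating, R3)
  => forward: BREAKING (1)
diffs on Account not affecting the asked answer:
  field channel in record Account: optional changed to required -> matters only for Account's backward compatibility — outside the asked direction
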